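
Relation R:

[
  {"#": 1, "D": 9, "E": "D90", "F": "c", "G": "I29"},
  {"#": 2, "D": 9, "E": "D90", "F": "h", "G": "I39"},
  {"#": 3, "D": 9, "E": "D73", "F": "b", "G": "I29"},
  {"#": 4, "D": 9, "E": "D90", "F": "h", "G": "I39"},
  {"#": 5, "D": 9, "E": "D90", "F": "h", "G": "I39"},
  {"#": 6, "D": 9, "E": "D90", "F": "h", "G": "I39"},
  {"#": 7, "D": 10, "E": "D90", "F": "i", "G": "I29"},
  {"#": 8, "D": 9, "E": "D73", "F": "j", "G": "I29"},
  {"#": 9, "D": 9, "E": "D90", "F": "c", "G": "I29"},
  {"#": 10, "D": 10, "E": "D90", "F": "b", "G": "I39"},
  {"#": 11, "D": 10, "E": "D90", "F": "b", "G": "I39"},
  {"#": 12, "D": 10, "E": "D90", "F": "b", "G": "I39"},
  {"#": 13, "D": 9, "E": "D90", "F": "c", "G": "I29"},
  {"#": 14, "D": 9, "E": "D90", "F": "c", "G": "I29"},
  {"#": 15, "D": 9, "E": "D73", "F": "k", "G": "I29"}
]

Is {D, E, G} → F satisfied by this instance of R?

(D=9, E=D90, G=I29): rows 1, 9, 13, 14 → F = c, c, c, c ✓
(D=9, E=D90, G=I39): rows 2, 4, 5, 6 → F = h, h, h, h ✓
(D=9, E=D73, G=I29): rows 3, 8, 15 → F takes values {b, j, k} — violation
(D=10, E=D90, G=I29): row 7 → F = i ✓
(D=10, E=D90, G=I39): rows 10, 11, 12 → F = b, b, b ✓
Two rows agree on {D, E, G} but differ on F, so {D, E, G} → F does not hold.

No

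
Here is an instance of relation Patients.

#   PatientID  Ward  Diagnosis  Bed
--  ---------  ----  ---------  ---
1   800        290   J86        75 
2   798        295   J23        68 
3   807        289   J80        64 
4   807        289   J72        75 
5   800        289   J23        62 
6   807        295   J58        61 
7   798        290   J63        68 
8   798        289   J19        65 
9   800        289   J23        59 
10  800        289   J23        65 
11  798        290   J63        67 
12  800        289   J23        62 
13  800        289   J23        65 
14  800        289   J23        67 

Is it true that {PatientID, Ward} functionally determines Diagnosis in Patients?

(PatientID=800, Ward=290): row 1 → Diagnosis = J86 ✓
(PatientID=798, Ward=295): row 2 → Diagnosis = J23 ✓
(PatientID=807, Ward=289): rows 3, 4 → Diagnosis takes values {J80, J72} — violation
(PatientID=800, Ward=289): rows 5, 9, 10, 12, 13, 14 → Diagnosis = J23, J23, J23, J23, J23, J23 ✓
(PatientID=807, Ward=295): row 6 → Diagnosis = J58 ✓
(PatientID=798, Ward=290): rows 7, 11 → Diagnosis = J63, J63 ✓
(PatientID=798, Ward=289): row 8 → Diagnosis = J19 ✓
Two rows agree on {PatientID, Ward} but differ on Diagnosis, so {PatientID, Ward} → Diagnosis does not hold.

No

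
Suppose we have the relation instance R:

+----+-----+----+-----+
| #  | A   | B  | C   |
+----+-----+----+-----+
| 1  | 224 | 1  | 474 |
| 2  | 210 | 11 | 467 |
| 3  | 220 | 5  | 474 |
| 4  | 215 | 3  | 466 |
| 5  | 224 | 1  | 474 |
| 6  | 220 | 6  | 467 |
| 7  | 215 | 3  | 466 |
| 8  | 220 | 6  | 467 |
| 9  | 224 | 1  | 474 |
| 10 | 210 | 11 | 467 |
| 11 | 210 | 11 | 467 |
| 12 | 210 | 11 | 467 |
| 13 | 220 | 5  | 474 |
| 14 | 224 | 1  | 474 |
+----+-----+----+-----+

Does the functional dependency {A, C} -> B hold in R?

(A=224, C=474): rows 1, 5, 9, 14 → B = 1, 1, 1, 1 ✓
(A=210, C=467): rows 2, 10, 11, 12 → B = 11, 11, 11, 11 ✓
(A=220, C=474): rows 3, 13 → B = 5, 5 ✓
(A=215, C=466): rows 4, 7 → B = 3, 3 ✓
(A=220, C=467): rows 6, 8 → B = 6, 6 ✓
Every {A, C} value is associated with a single B value, so {A, C} -> B holds.

Yes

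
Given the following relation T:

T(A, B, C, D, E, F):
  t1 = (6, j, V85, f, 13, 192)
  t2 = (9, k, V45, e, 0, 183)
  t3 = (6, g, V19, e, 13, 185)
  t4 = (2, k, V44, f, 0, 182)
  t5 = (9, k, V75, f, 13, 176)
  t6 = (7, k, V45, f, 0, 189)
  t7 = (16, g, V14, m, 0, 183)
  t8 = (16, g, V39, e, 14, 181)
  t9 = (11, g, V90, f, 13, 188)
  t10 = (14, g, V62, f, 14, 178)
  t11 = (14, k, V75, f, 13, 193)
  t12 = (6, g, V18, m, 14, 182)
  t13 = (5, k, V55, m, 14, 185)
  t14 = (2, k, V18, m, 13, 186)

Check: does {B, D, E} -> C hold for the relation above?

(B=j, D=f, E=13): row 1 → C = V85 ✓
(B=k, D=e, E=0): row 2 → C = V45 ✓
(B=g, D=e, E=13): row 3 → C = V19 ✓
(B=k, D=f, E=0): rows 4, 6 → C takes values {V44, V45} — violation
(B=k, D=f, E=13): rows 5, 11 → C = V75, V75 ✓
(B=g, D=m, E=0): row 7 → C = V14 ✓
(B=g, D=e, E=14): row 8 → C = V39 ✓
(B=g, D=f, E=13): row 9 → C = V90 ✓
(B=g, D=f, E=14): row 10 → C = V62 ✓
(B=g, D=m, E=14): row 12 → C = V18 ✓
(B=k, D=m, E=14): row 13 → C = V55 ✓
(B=k, D=m, E=13): row 14 → C = V18 ✓
Two rows agree on {B, D, E} but differ on C, so {B, D, E} -> C does not hold.

No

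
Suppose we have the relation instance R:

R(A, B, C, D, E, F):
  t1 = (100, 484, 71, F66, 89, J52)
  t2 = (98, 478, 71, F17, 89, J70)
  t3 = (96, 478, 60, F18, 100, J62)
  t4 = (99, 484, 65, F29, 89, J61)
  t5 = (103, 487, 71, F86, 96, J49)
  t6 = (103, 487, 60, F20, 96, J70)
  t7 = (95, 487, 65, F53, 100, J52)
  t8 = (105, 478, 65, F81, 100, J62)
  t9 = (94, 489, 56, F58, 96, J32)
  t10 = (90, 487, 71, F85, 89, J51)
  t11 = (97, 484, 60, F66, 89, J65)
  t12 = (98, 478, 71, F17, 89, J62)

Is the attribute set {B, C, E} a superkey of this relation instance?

Rows 2 and 12 have the same {B, C, E} value (B=478, C=71, E=89) but are distinct tuples, so {B, C, E} does not determine every attribute — not a superkey.

No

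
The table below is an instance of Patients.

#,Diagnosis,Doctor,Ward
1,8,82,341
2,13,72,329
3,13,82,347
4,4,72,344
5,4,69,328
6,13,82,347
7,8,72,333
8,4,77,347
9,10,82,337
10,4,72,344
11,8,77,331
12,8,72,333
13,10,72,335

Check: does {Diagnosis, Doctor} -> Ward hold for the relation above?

Yes

(Diagnosis=8, Doctor=82): row 1 → Ward = 341 ✓
(Diagnosis=13, Doctor=72): row 2 → Ward = 329 ✓
(Diagnosis=13, Doctor=82): rows 3, 6 → Ward = 347, 347 ✓
(Diagnosis=4, Doctor=72): rows 4, 10 → Ward = 344, 344 ✓
(Diagnosis=4, Doctor=69): row 5 → Ward = 328 ✓
(Diagnosis=8, Doctor=72): rows 7, 12 → Ward = 333, 333 ✓
(Diagnosis=4, Doctor=77): row 8 → Ward = 347 ✓
(Diagnosis=10, Doctor=82): row 9 → Ward = 337 ✓
(Diagnosis=8, Doctor=77): row 11 → Ward = 331 ✓
(Diagnosis=10, Doctor=72): row 13 → Ward = 335 ✓
Every {Diagnosis, Doctor} value is associated with a single Ward value, so {Diagnosis, Doctor} -> Ward holds.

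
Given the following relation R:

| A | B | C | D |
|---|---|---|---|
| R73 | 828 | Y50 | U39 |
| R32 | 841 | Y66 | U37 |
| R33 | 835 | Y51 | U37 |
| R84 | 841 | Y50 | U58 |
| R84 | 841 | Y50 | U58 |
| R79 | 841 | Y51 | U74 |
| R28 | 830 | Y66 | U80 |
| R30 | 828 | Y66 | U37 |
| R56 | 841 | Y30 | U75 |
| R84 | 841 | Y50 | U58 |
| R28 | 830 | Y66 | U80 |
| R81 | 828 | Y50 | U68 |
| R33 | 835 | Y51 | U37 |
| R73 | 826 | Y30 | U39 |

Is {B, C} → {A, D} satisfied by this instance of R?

No

(B=828, C=Y50): 2 rows → {A,D} takes values {(R73, U39), (R81, U68)} — violation
(B=841, C=Y66): 1 row → {A,D} = (R32, U37) ✓
(B=835, C=Y51): 2 rows → {A,D} = (R33, U37), (R33, U37) ✓
(B=841, C=Y50): 3 rows → {A,D} = (R84, U58), (R84, U58), (R84, U58) ✓
(B=841, C=Y51): 1 row → {A,D} = (R79, U74) ✓
(B=830, C=Y66): 2 rows → {A,D} = (R28, U80), (R28, U80) ✓
(B=828, C=Y66): 1 row → {A,D} = (R30, U37) ✓
(B=841, C=Y30): 1 row → {A,D} = (R56, U75) ✓
(B=826, C=Y30): 1 row → {A,D} = (R73, U39) ✓
Two rows agree on {B, C} but differ on {A, D}, so {B, C} → {A, D} does not hold.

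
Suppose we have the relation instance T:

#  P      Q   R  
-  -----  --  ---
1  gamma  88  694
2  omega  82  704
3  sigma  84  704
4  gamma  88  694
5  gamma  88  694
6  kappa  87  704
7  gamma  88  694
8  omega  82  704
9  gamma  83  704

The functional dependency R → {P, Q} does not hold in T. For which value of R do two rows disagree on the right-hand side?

704

R=694: rows 1, 4, 5, 7 → {P,Q} = (gamma, 88), (gamma, 88), (gamma, 88), (gamma, 88) ✓
R=704: rows 2, 3, 6, 8, 9 → {P,Q} takes values {(omega, 82), (sigma, 84), (kappa, 87), (gamma, 83)} — violation
The only R value with inconsistent RHS is R=704.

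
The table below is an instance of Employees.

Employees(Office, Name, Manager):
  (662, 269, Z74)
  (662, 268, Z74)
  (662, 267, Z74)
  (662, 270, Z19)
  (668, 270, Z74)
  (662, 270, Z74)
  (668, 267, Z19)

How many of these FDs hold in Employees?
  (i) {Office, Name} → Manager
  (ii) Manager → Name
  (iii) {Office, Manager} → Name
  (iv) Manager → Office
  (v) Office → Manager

(i) {Office, Name} → Manager: (Office=662, Name=270): 2 rows → Manager takes values {Z19, Z74} — violation — fails.
(ii) Manager → Name: Manager=Z74: 5 rows → Name takes values {269, 268, 267, 270} — violation; Manager=Z19: 2 rows → Name takes values {270, 267} — violation — fails.
(iii) {Office, Manager} → Name: (Office=662, Manager=Z74): 4 rows → Name takes values {269, 268, 267, 270} — violation — fails.
(iv) Manager → Office: Manager=Z74: 5 rows → Office takes values {662, 668} — violation; Manager=Z19: 2 rows → Office takes values {662, 668} — violation — fails.
(v) Office → Manager: Office=662: 5 rows → Manager takes values {Z74, Z19} — violation; Office=668: 2 rows → Manager takes values {Z74, Z19} — violation — fails.
None of the 5 dependencies hold.

0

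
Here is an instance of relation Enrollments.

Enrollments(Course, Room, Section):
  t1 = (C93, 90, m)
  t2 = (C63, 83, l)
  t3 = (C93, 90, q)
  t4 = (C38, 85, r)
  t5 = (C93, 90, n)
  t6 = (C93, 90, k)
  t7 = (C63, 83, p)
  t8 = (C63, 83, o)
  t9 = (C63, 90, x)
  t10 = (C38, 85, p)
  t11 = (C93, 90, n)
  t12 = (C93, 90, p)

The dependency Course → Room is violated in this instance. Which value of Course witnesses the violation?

Course=C93: rows 1, 3, 5, 6, 11, 12 → Room = 90, 90, 90, 90, 90, 90 ✓
Course=C63: rows 2, 7, 8, 9 → Room takes values {83, 90} — violation
Course=C38: rows 4, 10 → Room = 85, 85 ✓
The only Course value with inconsistent Room is Course=C63.

C63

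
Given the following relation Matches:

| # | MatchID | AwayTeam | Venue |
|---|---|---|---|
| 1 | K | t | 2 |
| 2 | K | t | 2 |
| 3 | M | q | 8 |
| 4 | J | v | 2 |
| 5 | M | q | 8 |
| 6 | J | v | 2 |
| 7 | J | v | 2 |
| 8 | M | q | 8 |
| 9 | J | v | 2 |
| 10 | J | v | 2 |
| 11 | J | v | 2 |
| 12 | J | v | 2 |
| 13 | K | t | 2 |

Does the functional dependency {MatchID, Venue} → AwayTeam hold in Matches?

(MatchID=K, Venue=2): rows 1, 2, 13 → AwayTeam = t, t, t ✓
(MatchID=M, Venue=8): rows 3, 5, 8 → AwayTeam = q, q, q ✓
(MatchID=J, Venue=2): rows 4, 6, 7, 9, 10, 11, 12 → AwayTeam = v, v, v, v, v, v, v ✓
Every {MatchID, Venue} value is associated with a single AwayTeam value, so {MatchID, Venue} → AwayTeam holds.

Yes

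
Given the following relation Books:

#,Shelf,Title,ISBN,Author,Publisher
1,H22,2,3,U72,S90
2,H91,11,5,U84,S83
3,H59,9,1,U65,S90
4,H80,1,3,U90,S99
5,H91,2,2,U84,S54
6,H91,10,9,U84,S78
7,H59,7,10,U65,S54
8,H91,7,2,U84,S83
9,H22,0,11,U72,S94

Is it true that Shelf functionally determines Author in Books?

Shelf=H22: rows 1, 9 → Author = U72, U72 ✓
Shelf=H91: rows 2, 5, 6, 8 → Author = U84, U84, U84, U84 ✓
Shelf=H59: rows 3, 7 → Author = U65, U65 ✓
Shelf=H80: row 4 → Author = U90 ✓
Every Shelf value is associated with a single Author value, so Shelf -> Author holds.

Yes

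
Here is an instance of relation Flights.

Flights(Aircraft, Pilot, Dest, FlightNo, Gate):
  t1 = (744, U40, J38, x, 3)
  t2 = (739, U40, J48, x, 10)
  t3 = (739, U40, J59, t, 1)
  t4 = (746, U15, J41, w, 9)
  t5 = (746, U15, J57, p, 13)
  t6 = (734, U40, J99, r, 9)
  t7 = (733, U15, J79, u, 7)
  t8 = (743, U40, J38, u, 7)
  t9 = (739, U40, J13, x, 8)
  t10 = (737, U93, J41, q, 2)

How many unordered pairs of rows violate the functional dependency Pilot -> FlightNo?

15

Pilot=U40: violating pairs (1,3), (1,6), (1,8), (2,3), (2,6), (2,8), (3,6), (3,8), (3,9), (6,8), (6,9), (8,9) — 12 pairs.
Pilot=U15: violating pairs (4,5), (4,7), (5,7) — 3 pairs.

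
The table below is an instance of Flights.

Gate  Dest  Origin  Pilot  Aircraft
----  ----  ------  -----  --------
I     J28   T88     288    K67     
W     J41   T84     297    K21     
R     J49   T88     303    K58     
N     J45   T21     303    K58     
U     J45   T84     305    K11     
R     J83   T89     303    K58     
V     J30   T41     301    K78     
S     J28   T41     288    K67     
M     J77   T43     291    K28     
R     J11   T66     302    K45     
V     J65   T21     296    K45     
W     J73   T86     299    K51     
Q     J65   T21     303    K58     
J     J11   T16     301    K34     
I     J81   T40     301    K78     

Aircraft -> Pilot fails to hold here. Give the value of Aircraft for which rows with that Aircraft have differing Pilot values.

Aircraft=K67: 2 rows → Pilot = 288, 288 ✓
Aircraft=K21: 1 row → Pilot = 297 ✓
Aircraft=K58: 4 rows → Pilot = 303, 303, 303, 303 ✓
Aircraft=K11: 1 row → Pilot = 305 ✓
Aircraft=K78: 2 rows → Pilot = 301, 301 ✓
Aircraft=K28: 1 row → Pilot = 291 ✓
Aircraft=K45: 2 rows → Pilot takes values {302, 296} — violation
Aircraft=K51: 1 row → Pilot = 299 ✓
Aircraft=K34: 1 row → Pilot = 301 ✓
The only Aircraft value with inconsistent Pilot is Aircraft=K45.

K45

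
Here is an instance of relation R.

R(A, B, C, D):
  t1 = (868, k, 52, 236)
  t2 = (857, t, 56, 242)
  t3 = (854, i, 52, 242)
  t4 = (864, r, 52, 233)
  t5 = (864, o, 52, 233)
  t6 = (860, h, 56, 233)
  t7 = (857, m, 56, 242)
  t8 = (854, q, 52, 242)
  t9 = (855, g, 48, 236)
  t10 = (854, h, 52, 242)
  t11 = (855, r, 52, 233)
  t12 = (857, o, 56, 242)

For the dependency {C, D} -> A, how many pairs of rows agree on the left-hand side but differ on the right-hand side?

(C=56, D=242): all 3 rows agree on A — 0 pairs.
(C=52, D=242): all 3 rows agree on A — 0 pairs.
(C=52, D=233): violating pairs (4,11), (5,11) — 2 pairs.

2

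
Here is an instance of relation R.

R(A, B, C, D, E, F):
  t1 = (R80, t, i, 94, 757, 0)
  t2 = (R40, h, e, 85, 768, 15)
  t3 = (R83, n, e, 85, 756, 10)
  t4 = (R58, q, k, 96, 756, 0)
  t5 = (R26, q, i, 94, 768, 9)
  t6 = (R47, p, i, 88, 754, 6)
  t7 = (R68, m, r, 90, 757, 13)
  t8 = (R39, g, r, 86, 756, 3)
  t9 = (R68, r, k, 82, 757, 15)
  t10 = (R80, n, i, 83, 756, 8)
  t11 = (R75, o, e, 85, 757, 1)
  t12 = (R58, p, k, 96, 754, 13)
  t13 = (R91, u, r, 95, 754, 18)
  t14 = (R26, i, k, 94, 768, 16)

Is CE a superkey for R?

Yes

All 14 rows have distinct CE values, so CE → (all attributes) holds and CE is a superkey.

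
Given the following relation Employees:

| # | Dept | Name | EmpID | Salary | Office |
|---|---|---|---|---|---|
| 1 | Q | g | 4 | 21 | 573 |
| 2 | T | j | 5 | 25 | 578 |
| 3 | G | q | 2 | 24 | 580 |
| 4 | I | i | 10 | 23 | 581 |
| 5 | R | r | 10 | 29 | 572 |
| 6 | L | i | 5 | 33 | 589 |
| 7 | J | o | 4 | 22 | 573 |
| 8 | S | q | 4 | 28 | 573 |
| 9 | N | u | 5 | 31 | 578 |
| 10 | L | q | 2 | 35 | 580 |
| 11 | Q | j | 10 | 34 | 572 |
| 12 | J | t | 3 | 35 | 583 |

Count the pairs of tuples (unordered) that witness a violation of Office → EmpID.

0

Office=573: all 3 rows agree on EmpID — 0 pairs.
Office=578: all 2 rows agree on EmpID — 0 pairs.
Office=580: all 2 rows agree on EmpID — 0 pairs.
Office=572: all 2 rows agree on EmpID — 0 pairs.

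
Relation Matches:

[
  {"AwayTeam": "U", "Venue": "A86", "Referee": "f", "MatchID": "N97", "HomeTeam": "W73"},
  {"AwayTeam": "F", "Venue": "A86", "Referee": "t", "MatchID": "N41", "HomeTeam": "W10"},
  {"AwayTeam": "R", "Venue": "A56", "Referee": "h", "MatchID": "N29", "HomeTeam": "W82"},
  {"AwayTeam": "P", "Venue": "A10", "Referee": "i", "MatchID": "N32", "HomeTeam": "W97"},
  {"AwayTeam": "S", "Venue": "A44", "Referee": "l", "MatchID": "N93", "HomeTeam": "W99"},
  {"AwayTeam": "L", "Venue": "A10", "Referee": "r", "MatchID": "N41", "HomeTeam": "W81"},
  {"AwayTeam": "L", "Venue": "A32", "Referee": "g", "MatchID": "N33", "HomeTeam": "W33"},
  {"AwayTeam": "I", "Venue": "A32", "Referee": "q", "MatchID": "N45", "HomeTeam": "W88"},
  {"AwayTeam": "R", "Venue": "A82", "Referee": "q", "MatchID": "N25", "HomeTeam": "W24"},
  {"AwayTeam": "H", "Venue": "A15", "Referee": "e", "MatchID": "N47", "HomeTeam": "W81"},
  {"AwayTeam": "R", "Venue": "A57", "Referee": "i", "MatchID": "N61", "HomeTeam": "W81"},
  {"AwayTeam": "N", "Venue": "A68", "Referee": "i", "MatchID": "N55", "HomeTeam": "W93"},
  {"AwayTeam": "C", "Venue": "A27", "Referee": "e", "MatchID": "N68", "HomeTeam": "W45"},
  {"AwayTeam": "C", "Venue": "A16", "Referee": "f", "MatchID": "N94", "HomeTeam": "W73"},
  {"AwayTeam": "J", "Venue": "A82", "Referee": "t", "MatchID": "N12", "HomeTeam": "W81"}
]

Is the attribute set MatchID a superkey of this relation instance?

Two distinct rows share MatchID=N41, so MatchID does not determine every attribute — not a superkey.

No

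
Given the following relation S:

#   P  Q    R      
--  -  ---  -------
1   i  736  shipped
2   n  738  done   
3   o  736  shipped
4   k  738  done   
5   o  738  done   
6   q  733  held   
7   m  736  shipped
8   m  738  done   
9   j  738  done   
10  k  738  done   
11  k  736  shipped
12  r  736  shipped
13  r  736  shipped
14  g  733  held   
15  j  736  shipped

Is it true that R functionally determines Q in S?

R=shipped: rows 1, 3, 7, 11, 12, 13, 15 → Q = 736, 736, 736, 736, 736, 736, 736 ✓
R=done: rows 2, 4, 5, 8, 9, 10 → Q = 738, 738, 738, 738, 738, 738 ✓
R=held: rows 6, 14 → Q = 733, 733 ✓
Every R value is associated with a single Q value, so R → Q holds.

Yes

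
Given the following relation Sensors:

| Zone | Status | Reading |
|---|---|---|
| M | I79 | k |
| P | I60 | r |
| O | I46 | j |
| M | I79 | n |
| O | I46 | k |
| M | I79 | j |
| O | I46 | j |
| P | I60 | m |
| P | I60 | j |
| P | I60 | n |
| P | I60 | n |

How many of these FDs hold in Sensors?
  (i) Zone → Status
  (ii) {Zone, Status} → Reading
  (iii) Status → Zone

(i) Zone → Status: every LHS value maps to a single RHS value — holds.
(ii) {Zone, Status} → Reading: (Zone=M, Status=I79): 3 rows → Reading takes values {k, n, j} — violation; (Zone=P, Status=I60): 5 rows → Reading takes values {r, m, j, n} — violation; (Zone=O, Status=I46): 3 rows → Reading takes values {j, k} — violation — fails.
(iii) Status → Zone: every LHS value maps to a single RHS value — holds.
2 of the 3 dependencies hold.

2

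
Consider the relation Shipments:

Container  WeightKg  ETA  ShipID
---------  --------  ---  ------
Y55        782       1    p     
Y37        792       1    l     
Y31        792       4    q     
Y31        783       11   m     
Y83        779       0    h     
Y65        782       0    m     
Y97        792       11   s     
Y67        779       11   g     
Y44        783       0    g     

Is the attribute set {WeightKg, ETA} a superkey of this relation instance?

Yes

All 9 rows have distinct {WeightKg, ETA} values, so {WeightKg, ETA} → (all attributes) holds and {WeightKg, ETA} is a superkey.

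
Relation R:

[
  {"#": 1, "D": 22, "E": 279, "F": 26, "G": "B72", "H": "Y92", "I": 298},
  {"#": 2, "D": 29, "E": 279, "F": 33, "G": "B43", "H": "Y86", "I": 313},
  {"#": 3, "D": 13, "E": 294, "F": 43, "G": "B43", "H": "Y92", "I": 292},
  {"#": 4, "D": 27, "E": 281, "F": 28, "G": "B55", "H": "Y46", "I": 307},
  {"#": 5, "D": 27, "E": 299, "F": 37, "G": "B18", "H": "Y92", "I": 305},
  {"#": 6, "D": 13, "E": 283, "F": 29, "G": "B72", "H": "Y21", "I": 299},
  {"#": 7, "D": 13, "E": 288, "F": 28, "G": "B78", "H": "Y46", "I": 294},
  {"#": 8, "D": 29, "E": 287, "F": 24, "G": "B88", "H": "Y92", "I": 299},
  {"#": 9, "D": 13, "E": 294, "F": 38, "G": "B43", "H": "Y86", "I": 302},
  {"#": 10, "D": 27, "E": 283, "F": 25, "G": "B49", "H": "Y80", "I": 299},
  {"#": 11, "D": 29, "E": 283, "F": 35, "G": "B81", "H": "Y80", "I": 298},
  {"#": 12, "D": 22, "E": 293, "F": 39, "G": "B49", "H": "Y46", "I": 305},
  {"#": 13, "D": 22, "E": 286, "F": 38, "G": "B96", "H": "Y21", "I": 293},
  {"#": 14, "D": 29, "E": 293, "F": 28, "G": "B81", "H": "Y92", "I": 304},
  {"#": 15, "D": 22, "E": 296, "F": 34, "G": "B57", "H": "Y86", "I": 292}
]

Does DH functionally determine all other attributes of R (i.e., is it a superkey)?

Rows 8 and 14 have the same DH value (D=29, H=Y92) but are distinct tuples, so DH does not determine every attribute — not a superkey.

No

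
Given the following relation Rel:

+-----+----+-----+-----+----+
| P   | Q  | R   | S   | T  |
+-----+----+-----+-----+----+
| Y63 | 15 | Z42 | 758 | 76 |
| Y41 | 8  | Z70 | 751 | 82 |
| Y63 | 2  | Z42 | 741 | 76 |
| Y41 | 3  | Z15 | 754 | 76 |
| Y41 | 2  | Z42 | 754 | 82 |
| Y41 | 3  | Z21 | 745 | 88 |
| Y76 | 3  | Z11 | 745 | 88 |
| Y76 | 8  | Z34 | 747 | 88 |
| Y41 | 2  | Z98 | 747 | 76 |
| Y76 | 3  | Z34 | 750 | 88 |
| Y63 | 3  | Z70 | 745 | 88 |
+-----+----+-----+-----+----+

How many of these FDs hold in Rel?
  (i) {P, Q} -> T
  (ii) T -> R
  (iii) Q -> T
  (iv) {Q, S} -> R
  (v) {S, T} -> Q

(i) {P, Q} -> T: (P=Y41, Q=3): 2 rows → T takes values {76, 88} — violation; (P=Y41, Q=2): 2 rows → T takes values {82, 76} — violation — fails.
(ii) T -> R: T=76: 4 rows → R takes values {Z42, Z15, Z98} — violation; T=82: 2 rows → R takes values {Z70, Z42} — violation; T=88: 5 rows → R takes values {Z21, Z11, Z34, Z70} — violation — fails.
(iii) Q -> T: Q=8: 2 rows → T takes values {82, 88} — violation; Q=2: 3 rows → T takes values {76, 82} — violation; Q=3: 5 rows → T takes values {76, 88} — violation — fails.
(iv) {Q, S} -> R: (Q=3, S=745): 3 rows → R takes values {Z21, Z11, Z70} — violation — fails.
(v) {S, T} -> Q: every LHS value maps to a single RHS value — holds.
1 of the 5 dependencies holds.

1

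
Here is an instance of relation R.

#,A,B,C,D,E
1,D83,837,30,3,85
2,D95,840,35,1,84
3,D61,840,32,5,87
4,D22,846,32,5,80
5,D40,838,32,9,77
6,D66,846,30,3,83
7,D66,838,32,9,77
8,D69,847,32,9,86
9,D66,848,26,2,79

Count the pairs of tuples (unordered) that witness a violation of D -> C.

0

D=3: all 2 rows agree on C — 0 pairs.
D=5: all 2 rows agree on C — 0 pairs.
D=9: all 3 rows agree on C — 0 pairs.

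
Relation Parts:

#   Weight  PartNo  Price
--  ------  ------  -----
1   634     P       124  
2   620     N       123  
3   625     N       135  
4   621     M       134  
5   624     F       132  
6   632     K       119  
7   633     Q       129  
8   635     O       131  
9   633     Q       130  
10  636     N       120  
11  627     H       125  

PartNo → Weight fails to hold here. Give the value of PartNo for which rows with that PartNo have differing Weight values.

N

PartNo=P: row 1 → Weight = 634 ✓
PartNo=N: rows 2, 3, 10 → Weight takes values {620, 625, 636} — violation
PartNo=M: row 4 → Weight = 621 ✓
PartNo=F: row 5 → Weight = 624 ✓
PartNo=K: row 6 → Weight = 632 ✓
PartNo=Q: rows 7, 9 → Weight = 633, 633 ✓
PartNo=O: row 8 → Weight = 635 ✓
PartNo=H: row 11 → Weight = 627 ✓
The only PartNo value with inconsistent Weight is PartNo=N.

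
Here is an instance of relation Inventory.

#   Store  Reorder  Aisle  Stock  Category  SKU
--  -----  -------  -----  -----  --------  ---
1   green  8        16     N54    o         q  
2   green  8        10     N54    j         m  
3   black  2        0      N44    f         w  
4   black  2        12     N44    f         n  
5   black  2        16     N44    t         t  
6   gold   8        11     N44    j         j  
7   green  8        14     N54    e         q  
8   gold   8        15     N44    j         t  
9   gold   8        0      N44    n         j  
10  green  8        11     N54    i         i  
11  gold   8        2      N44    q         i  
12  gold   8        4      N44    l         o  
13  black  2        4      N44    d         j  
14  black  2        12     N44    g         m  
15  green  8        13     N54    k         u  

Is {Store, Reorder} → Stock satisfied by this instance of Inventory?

(Store=green, Reorder=8): rows 1, 2, 7, 10, 15 → Stock = N54, N54, N54, N54, N54 ✓
(Store=black, Reorder=2): rows 3, 4, 5, 13, 14 → Stock = N44, N44, N44, N44, N44 ✓
(Store=gold, Reorder=8): rows 6, 8, 9, 11, 12 → Stock = N44, N44, N44, N44, N44 ✓
Every {Store, Reorder} value is associated with a single Stock value, so {Store, Reorder} → Stock holds.

Yes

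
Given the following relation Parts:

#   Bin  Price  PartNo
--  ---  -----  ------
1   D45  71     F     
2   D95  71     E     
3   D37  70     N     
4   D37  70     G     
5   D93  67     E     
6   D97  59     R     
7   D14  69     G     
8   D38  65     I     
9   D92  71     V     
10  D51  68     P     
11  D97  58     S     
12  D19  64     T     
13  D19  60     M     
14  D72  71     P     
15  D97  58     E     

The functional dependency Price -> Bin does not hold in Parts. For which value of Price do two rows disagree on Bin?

71

Price=71: rows 1, 2, 9, 14 → Bin takes values {D45, D95, D92, D72} — violation
Price=70: rows 3, 4 → Bin = D37, D37 ✓
Price=67: row 5 → Bin = D93 ✓
Price=59: row 6 → Bin = D97 ✓
Price=69: row 7 → Bin = D14 ✓
Price=65: row 8 → Bin = D38 ✓
Price=68: row 10 → Bin = D51 ✓
Price=58: rows 11, 15 → Bin = D97, D97 ✓
Price=64: row 12 → Bin = D19 ✓
Price=60: row 13 → Bin = D19 ✓
The only Price value with inconsistent Bin is Price=71.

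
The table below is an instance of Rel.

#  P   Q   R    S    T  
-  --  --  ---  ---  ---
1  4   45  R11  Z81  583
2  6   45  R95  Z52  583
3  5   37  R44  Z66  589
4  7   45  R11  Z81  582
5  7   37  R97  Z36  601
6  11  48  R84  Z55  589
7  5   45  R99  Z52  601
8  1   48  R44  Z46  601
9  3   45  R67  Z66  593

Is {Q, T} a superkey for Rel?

Rows 1 and 2 have the same {Q, T} value (Q=45, T=583) but are distinct tuples, so {Q, T} does not determine every attribute — not a superkey.

No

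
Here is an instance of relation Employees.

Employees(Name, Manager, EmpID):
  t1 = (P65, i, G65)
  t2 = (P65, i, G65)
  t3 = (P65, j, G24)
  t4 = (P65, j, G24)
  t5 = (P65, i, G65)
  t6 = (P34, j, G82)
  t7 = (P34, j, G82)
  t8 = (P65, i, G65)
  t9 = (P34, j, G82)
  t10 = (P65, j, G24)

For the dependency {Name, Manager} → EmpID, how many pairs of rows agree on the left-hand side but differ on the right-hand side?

(Name=P65, Manager=i): all 4 rows agree on EmpID — 0 pairs.
(Name=P65, Manager=j): all 3 rows agree on EmpID — 0 pairs.
(Name=P34, Manager=j): all 3 rows agree on EmpID — 0 pairs.

0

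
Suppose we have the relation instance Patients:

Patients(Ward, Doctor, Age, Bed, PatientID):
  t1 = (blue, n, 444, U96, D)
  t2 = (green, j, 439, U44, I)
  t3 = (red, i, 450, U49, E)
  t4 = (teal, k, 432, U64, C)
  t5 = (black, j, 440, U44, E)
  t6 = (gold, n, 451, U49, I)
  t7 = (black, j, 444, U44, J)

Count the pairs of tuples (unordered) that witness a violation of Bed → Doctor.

1

Bed=U44: all 3 rows agree on Doctor — 0 pairs.
Bed=U49: violating pairs (3,6) — 1 pair.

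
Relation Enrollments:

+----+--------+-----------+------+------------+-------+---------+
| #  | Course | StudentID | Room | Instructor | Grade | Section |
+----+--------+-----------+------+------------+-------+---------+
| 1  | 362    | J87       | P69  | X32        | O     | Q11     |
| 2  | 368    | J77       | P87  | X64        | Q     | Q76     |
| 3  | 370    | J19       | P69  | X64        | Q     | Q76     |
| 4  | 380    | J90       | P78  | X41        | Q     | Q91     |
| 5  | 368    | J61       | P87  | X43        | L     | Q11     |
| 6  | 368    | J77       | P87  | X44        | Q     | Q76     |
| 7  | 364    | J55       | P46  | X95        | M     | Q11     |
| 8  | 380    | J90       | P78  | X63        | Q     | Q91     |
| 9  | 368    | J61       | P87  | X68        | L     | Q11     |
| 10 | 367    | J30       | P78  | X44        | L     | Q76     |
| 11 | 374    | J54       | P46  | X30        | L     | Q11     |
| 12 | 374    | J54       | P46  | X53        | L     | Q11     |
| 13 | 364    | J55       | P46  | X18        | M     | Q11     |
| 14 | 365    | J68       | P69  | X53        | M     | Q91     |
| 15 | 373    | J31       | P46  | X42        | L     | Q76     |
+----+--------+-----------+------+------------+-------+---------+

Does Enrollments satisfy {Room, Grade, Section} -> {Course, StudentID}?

Yes

(Room=P69, Grade=O, Section=Q11): row 1 → {Course,StudentID} = (362, J87) ✓
(Room=P87, Grade=Q, Section=Q76): rows 2, 6 → {Course,StudentID} = (368, J77), (368, J77) ✓
(Room=P69, Grade=Q, Section=Q76): row 3 → {Course,StudentID} = (370, J19) ✓
(Room=P78, Grade=Q, Section=Q91): rows 4, 8 → {Course,StudentID} = (380, J90), (380, J90) ✓
(Room=P87, Grade=L, Section=Q11): rows 5, 9 → {Course,StudentID} = (368, J61), (368, J61) ✓
(Room=P46, Grade=M, Section=Q11): rows 7, 13 → {Course,StudentID} = (364, J55), (364, J55) ✓
(Room=P78, Grade=L, Section=Q76): row 10 → {Course,StudentID} = (367, J30) ✓
(Room=P46, Grade=L, Section=Q11): rows 11, 12 → {Course,StudentID} = (374, J54), (374, J54) ✓
(Room=P69, Grade=M, Section=Q91): row 14 → {Course,StudentID} = (365, J68) ✓
(Room=P46, Grade=L, Section=Q76): row 15 → {Course,StudentID} = (373, J31) ✓
Every {Room, Grade, Section} value is associated with a single {Course, StudentID} value, so {Room, Grade, Section} -> {Course, StudentID} holds.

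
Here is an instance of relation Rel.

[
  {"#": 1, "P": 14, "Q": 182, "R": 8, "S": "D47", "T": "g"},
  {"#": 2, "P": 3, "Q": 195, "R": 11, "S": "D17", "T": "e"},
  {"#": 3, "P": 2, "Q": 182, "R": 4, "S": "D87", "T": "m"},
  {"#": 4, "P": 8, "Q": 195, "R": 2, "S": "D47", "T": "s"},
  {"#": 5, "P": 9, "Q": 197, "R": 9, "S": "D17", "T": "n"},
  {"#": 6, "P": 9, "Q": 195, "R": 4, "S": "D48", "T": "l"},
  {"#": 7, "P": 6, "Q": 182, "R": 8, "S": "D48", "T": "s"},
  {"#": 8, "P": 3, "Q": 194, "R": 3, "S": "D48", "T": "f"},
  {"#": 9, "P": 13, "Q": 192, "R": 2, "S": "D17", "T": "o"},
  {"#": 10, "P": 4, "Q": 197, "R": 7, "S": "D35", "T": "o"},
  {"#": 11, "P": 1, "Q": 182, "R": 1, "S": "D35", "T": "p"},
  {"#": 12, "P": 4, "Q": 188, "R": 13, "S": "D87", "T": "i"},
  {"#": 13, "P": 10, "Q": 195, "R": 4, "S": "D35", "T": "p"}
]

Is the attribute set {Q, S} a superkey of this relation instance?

All 13 rows have distinct {Q, S} values, so {Q, S} → (all attributes) holds and {Q, S} is a superkey.

Yes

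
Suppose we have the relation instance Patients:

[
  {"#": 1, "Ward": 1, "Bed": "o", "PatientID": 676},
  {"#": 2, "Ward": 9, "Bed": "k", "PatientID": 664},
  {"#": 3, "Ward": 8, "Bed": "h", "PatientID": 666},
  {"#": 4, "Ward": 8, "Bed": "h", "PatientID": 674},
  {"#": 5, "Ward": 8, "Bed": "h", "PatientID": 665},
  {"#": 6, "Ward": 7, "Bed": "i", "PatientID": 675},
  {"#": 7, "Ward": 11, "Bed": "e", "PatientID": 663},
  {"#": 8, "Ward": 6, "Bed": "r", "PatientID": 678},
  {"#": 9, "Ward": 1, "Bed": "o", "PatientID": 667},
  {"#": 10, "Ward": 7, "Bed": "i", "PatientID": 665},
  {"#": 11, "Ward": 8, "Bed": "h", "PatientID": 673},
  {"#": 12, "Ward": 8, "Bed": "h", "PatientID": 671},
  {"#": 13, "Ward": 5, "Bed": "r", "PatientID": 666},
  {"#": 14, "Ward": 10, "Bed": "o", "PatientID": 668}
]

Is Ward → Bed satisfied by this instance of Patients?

Ward=1: rows 1, 9 → Bed = o, o ✓
Ward=9: row 2 → Bed = k ✓
Ward=8: rows 3, 4, 5, 11, 12 → Bed = h, h, h, h, h ✓
Ward=7: rows 6, 10 → Bed = i, i ✓
Ward=11: row 7 → Bed = e ✓
Ward=6: row 8 → Bed = r ✓
Ward=5: row 13 → Bed = r ✓
Ward=10: row 14 → Bed = o ✓
Every Ward value is associated with a single Bed value, so Ward → Bed holds.

Yes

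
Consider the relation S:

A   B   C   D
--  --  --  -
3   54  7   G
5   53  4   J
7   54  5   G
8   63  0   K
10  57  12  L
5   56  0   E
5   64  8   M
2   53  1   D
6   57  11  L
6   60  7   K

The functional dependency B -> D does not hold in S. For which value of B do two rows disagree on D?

53

B=54: 2 rows → D = G, G ✓
B=53: 2 rows → D takes values {J, D} — violation
B=63: 1 row → D = K ✓
B=57: 2 rows → D = L, L ✓
B=56: 1 row → D = E ✓
B=64: 1 row → D = M ✓
B=60: 1 row → D = K ✓
The only B value with inconsistent D is B=53.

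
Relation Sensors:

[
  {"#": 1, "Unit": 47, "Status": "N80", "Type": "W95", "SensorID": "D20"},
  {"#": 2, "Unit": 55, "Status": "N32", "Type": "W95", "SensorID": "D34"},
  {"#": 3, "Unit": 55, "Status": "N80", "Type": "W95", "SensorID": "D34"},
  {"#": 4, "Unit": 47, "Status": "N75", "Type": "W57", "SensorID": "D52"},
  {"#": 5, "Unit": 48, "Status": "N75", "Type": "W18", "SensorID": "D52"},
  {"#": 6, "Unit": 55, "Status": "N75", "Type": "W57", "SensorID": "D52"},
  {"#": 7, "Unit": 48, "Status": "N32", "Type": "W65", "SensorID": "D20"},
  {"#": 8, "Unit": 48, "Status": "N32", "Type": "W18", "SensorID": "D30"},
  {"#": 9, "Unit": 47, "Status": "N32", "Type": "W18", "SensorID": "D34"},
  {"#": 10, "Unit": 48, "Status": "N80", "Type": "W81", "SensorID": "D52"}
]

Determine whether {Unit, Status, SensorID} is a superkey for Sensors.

All 10 rows have distinct {Unit, Status, SensorID} values, so {Unit, Status, SensorID} → (all attributes) holds and {Unit, Status, SensorID} is a superkey.

Yes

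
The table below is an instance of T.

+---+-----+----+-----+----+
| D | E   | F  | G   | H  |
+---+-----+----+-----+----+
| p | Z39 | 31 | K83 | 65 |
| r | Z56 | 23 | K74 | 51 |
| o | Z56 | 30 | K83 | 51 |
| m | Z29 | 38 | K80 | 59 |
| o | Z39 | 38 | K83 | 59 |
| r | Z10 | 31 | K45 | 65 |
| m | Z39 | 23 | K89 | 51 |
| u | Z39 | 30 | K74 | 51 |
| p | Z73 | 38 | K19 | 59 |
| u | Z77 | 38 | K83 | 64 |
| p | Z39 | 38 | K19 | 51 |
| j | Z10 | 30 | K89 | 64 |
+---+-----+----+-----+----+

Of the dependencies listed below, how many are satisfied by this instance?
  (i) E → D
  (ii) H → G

0

(i) E → D: E=Z39: 5 rows → D takes values {p, o, m, u} — violation; E=Z56: 2 rows → D takes values {r, o} — violation; E=Z10: 2 rows → D takes values {r, j} — violation — fails.
(ii) H → G: H=65: 2 rows → G takes values {K83, K45} — violation; H=51: 5 rows → G takes values {K74, K83, K89, K19} — violation; H=59: 3 rows → G takes values {K80, K83, K19} — violation; H=64: 2 rows → G takes values {K83, K89} — violation — fails.
None of the 2 dependencies hold.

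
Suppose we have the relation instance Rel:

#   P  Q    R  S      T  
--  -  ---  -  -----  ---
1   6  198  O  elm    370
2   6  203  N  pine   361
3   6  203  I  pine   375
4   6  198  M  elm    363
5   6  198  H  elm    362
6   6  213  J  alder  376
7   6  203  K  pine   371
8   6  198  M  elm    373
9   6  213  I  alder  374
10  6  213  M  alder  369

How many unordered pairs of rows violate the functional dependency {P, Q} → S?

(P=6, Q=198): all 4 rows agree on S — 0 pairs.
(P=6, Q=203): all 3 rows agree on S — 0 pairs.
(P=6, Q=213): all 3 rows agree on S — 0 pairs.

0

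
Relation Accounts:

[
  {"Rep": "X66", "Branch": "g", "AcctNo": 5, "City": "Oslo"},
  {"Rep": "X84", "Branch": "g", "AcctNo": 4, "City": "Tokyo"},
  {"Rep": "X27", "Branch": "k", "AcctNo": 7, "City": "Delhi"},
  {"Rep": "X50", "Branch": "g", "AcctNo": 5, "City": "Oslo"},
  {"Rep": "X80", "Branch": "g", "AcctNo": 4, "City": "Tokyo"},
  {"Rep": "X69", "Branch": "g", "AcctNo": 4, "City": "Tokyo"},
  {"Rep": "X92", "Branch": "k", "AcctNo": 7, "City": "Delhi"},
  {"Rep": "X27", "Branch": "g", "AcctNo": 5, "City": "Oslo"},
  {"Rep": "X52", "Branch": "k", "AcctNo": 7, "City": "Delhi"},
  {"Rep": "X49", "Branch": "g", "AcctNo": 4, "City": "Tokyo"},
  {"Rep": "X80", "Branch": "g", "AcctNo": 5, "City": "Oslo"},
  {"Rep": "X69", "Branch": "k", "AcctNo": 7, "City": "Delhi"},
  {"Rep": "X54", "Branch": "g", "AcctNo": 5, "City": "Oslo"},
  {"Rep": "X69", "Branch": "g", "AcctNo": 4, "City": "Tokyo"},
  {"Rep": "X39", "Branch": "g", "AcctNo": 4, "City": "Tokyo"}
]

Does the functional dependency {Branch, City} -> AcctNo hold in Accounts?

Yes

(Branch=g, City=Oslo): 5 rows → AcctNo = 5, 5, 5, 5, 5 ✓
(Branch=g, City=Tokyo): 6 rows → AcctNo = 4, 4, 4, 4, 4, 4 ✓
(Branch=k, City=Delhi): 4 rows → AcctNo = 7, 7, 7, 7 ✓
Every {Branch, City} value is associated with a single AcctNo value, so {Branch, City} -> AcctNo holds.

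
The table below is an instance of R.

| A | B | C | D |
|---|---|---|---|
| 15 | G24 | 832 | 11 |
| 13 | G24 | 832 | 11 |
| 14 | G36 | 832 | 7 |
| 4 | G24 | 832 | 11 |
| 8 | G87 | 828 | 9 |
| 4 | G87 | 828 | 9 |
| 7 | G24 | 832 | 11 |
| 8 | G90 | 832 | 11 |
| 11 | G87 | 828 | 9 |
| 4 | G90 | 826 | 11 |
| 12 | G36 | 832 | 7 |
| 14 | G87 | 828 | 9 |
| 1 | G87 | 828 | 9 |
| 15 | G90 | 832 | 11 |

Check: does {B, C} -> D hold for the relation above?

(B=G24, C=832): 4 rows → D = 11, 11, 11, 11 ✓
(B=G36, C=832): 2 rows → D = 7, 7 ✓
(B=G87, C=828): 5 rows → D = 9, 9, 9, 9, 9 ✓
(B=G90, C=832): 2 rows → D = 11, 11 ✓
(B=G90, C=826): 1 row → D = 11 ✓
Every {B, C} value is associated with a single D value, so {B, C} -> D holds.

Yes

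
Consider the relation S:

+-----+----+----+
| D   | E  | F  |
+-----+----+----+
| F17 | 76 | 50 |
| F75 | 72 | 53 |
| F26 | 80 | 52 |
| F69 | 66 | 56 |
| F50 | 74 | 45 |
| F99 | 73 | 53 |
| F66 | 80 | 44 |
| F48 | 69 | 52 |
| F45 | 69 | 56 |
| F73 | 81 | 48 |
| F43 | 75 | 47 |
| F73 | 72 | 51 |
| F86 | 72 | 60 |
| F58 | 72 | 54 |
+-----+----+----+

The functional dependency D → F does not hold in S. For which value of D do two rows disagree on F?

D=F17: 1 row → F = 50 ✓
D=F75: 1 row → F = 53 ✓
D=F26: 1 row → F = 52 ✓
D=F69: 1 row → F = 56 ✓
D=F50: 1 row → F = 45 ✓
D=F99: 1 row → F = 53 ✓
D=F66: 1 row → F = 44 ✓
D=F48: 1 row → F = 52 ✓
D=F45: 1 row → F = 56 ✓
D=F73: 2 rows → F takes values {48, 51} — violation
D=F43: 1 row → F = 47 ✓
D=F86: 1 row → F = 60 ✓
D=F58: 1 row → F = 54 ✓
The only D value with inconsistent F is D=F73.

F73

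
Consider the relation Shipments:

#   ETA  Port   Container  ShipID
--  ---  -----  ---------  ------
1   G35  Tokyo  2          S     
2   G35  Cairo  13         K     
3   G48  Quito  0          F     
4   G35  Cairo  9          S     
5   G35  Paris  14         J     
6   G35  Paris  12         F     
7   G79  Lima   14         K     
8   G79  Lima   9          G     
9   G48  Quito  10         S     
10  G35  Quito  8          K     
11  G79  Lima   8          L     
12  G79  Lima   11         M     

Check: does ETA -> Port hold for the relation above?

No

ETA=G35: rows 1, 2, 4, 5, 6, 10 → Port takes values {Tokyo, Cairo, Paris, Quito} — violation
ETA=G48: rows 3, 9 → Port = Quito, Quito ✓
ETA=G79: rows 7, 8, 11, 12 → Port = Lima, Lima, Lima, Lima ✓
Two rows agree on ETA but differ on Port, so ETA -> Port does not hold.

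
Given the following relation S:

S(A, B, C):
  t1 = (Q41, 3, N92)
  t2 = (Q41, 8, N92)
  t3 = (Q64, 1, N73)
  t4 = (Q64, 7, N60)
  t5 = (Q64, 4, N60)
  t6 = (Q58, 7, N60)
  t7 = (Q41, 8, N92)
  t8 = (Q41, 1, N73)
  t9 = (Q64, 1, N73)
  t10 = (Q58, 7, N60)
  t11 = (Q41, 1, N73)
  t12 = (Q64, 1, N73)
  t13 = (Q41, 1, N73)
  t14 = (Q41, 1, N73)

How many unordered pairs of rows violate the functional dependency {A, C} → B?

3

(A=Q41, C=N92): violating pairs (1,2), (1,7) — 2 pairs.
(A=Q64, C=N73): all 3 rows agree on B — 0 pairs.
(A=Q64, C=N60): violating pairs (4,5) — 1 pair.
(A=Q58, C=N60): all 2 rows agree on B — 0 pairs.
(A=Q41, C=N73): all 4 rows agree on B — 0 pairs.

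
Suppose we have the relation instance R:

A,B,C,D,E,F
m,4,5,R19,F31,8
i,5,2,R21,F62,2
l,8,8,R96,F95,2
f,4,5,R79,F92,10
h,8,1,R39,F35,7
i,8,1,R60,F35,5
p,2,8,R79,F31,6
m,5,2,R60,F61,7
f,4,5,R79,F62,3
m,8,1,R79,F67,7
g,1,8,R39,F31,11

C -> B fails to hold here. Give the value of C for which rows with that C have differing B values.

8

C=5: 3 rows → B = 4, 4, 4 ✓
C=2: 2 rows → B = 5, 5 ✓
C=8: 3 rows → B takes values {8, 2, 1} — violation
C=1: 3 rows → B = 8, 8, 8 ✓
The only C value with inconsistent B is C=8.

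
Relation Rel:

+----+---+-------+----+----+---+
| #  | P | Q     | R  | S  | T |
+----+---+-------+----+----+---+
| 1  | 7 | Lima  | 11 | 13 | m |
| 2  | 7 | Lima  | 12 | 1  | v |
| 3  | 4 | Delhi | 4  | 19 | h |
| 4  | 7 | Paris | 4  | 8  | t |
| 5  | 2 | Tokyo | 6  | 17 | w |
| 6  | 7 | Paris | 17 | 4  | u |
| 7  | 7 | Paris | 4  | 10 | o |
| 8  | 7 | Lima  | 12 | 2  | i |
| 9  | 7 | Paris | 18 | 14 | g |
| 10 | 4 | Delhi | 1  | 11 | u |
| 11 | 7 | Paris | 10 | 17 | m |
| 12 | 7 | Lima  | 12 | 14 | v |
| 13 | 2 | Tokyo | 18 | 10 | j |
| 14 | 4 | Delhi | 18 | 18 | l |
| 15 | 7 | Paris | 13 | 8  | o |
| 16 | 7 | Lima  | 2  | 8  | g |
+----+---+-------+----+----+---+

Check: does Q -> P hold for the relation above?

Yes

Q=Lima: rows 1, 2, 8, 12, 16 → P = 7, 7, 7, 7, 7 ✓
Q=Delhi: rows 3, 10, 14 → P = 4, 4, 4 ✓
Q=Paris: rows 4, 6, 7, 9, 11, 15 → P = 7, 7, 7, 7, 7, 7 ✓
Q=Tokyo: rows 5, 13 → P = 2, 2 ✓
Every Q value is associated with a single P value, so Q -> P holds.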